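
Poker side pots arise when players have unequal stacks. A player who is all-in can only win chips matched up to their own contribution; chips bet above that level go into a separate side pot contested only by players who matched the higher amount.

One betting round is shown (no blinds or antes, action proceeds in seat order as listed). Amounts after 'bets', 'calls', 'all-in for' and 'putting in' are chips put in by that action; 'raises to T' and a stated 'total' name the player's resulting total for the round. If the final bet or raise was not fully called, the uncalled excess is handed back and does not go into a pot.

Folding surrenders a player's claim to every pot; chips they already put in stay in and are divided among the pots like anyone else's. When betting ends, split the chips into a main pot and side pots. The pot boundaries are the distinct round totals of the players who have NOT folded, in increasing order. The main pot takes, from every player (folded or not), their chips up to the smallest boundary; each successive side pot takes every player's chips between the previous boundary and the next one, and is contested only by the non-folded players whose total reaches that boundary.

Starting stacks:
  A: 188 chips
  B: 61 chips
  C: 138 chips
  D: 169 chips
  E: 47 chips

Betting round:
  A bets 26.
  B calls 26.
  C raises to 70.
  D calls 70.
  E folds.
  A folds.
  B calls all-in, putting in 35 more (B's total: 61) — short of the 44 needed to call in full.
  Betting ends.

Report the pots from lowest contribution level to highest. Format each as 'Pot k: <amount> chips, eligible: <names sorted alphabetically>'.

Contributions: A=26, B=61, C=70, D=70
Folded: A, E
Pot levels (distinct totals of non-folded players): 61, 70
Layer 1-61: A 26 + B 61 + C 61 + D 61 = 209 chips; eligible B, C, D
Layer 62-70: 9 each from C, D = 9*2 = 18 chips; eligible C, D

Pot 1: 209 chips, eligible: B, C, D
Pot 2: 18 chips, eligible: C, D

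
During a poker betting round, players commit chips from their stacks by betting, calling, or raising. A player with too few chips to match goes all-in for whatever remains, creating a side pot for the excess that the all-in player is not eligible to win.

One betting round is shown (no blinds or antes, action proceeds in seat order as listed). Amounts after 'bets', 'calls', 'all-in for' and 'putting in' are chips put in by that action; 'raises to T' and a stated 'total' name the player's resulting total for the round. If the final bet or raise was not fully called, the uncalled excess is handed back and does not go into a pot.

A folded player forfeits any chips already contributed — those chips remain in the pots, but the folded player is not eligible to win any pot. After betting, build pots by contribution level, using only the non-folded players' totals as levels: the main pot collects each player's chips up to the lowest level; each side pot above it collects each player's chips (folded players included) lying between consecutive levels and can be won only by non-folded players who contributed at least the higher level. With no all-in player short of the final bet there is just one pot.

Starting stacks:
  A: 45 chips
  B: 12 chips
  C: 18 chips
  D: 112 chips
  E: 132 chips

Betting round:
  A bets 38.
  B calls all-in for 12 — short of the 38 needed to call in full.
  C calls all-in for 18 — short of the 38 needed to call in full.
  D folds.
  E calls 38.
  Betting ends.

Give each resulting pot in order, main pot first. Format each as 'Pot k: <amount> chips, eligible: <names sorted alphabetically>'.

Contributions: A=38, B=12, C=18, E=38
Folded: D
Pot levels (distinct totals of non-folded players): 12, 18, 38
Layer 1-12: 12 each from A, B, C, E = 12*4 = 48 chips; eligible A, B, C, E
Layer 13-18: 6 each from A, C, E = 6*3 = 18 chips; eligible A, C, E
Layer 19-38: 20 each from A, E = 20*2 = 40 chips; eligible A, E

Pot 1: 48 chips, eligible: A, B, C, E
Pot 2: 18 chips, eligible: A, C, E
Pot 3: 40 chips, eligible: A, E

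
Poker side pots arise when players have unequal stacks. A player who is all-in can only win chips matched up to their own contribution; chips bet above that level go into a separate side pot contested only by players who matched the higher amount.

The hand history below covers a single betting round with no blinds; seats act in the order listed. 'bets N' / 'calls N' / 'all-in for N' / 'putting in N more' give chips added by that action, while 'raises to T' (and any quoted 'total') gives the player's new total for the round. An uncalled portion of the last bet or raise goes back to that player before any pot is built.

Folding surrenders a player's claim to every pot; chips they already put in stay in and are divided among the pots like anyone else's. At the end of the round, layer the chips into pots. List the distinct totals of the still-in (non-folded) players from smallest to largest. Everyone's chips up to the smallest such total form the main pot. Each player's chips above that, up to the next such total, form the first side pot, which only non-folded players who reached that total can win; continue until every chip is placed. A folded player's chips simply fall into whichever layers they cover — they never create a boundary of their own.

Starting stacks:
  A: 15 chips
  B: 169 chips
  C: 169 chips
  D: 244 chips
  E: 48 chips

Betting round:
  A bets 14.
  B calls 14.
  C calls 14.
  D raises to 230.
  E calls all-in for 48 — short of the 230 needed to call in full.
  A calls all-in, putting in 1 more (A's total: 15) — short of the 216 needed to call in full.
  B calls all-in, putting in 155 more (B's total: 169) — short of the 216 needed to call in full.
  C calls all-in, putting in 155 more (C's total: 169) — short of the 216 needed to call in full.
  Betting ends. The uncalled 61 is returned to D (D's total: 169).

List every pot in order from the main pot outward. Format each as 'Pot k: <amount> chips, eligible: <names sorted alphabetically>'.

Pot 1: 75 chips, eligible: A, B, C, D, E
Pot 2: 132 chips, eligible: B, C, D, E
Pot 3: 363 chips, eligible: B, C, D

Derivation:
Contributions (after 61 returned to D): A=15, B=169, C=169, D=169, E=48
Pot levels (distinct totals of non-folded players): 15, 48, 169
Layer 1-15: 15 each from A, B, C, D, E = 15*5 = 75 chips; eligible A, B, C, D, E
Layer 16-48: 33 each from B, C, D, E = 33*4 = 132 chips; eligible B, C, D, E
Layer 49-169: 121 each from B, C, D = 121*3 = 363 chips; eligible B, C, D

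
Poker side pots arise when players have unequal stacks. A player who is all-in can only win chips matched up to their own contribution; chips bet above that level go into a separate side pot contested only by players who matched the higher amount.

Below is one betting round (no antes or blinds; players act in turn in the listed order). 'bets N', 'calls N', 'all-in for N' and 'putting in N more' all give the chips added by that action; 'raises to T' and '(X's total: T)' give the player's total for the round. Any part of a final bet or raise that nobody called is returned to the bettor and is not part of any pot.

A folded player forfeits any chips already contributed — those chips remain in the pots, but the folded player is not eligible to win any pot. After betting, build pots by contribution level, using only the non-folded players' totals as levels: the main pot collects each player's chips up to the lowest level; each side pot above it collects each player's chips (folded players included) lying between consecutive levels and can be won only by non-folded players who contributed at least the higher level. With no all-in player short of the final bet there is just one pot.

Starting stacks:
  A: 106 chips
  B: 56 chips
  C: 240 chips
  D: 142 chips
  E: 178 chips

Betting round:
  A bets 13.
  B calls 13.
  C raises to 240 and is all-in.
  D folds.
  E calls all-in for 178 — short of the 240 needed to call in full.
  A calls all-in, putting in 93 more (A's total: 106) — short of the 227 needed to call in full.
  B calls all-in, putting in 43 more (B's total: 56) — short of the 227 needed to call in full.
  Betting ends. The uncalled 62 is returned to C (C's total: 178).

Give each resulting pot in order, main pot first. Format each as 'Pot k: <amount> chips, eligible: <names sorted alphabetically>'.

Pot 1: 224 chips, eligible: A, B, C, E
Pot 2: 150 chips, eligible: A, C, E
Pot 3: 144 chips, eligible: C, E

Derivation:
Contributions (after 62 returned to C): A=106, B=56, C=178, E=178
Folded: D
Pot levels (distinct totals of non-folded players): 56, 106, 178
Layer 1-56: 56 each from A, B, C, E = 56*4 = 224 chips; eligible A, B, C, E
Layer 57-106: 50 each from A, C, E = 50*3 = 150 chips; eligible A, C, E
Layer 107-178: 72 each from C, E = 72*2 = 144 chips; eligible C, E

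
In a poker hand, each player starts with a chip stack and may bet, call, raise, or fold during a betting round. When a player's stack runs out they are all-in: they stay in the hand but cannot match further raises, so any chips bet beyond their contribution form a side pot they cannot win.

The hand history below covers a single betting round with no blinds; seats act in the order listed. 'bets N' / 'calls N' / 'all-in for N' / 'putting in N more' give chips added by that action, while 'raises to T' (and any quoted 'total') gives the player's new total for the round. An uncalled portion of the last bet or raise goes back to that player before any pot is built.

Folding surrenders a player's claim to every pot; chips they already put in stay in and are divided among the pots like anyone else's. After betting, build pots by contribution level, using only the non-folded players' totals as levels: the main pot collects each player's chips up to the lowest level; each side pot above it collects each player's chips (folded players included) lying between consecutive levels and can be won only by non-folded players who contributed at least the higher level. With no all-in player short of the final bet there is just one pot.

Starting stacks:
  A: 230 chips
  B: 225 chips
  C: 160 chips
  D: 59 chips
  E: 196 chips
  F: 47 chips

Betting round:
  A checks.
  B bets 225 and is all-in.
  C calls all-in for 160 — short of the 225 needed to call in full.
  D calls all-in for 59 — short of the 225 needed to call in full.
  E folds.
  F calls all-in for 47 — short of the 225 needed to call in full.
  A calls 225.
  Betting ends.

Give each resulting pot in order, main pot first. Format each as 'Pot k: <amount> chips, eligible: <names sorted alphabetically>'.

Contributions: A=225, B=225, C=160, D=59, F=47
Folded: E
Pot levels (distinct totals of non-folded players): 47, 59, 160, 225
Layer 1-47: 47 each from A, B, C, D, F = 47*5 = 235 chips; eligible A, B, C, D, F
Layer 48-59: 12 each from A, B, C, D = 12*4 = 48 chips; eligible A, B, C, D
Layer 60-160: 101 each from A, B, C = 101*3 = 303 chips; eligible A, B, C
Layer 161-225: 65 each from A, B = 65*2 = 130 chips; eligible A, B

Pot 1: 235 chips, eligible: A, B, C, D, F
Pot 2: 48 chips, eligible: A, B, C, D
Pot 3: 303 chips, eligible: A, B, C
Pot 4: 130 chips, eligible: A, B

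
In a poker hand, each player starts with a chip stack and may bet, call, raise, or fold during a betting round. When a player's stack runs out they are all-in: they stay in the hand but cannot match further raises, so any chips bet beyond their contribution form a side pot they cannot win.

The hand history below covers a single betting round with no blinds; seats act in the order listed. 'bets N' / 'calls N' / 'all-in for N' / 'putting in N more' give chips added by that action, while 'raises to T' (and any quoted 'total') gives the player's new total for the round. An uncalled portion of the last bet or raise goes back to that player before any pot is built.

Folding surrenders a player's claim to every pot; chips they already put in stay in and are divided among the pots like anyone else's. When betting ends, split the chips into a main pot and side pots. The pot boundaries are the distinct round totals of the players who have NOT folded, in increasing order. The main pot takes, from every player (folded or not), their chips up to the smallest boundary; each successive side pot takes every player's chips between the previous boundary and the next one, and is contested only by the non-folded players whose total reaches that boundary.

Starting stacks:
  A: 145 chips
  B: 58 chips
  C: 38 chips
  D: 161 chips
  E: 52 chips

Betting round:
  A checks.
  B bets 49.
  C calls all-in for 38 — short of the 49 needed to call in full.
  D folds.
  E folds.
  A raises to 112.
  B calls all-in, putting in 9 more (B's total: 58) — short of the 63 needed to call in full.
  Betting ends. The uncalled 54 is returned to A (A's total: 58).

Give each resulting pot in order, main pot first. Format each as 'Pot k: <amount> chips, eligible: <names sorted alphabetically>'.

Contributions (after 54 returned to A): A=58, B=58, C=38
Folded: D, E
Pot levels (distinct totals of non-folded players): 38, 58
Layer 1-38: 38 each from A, B, C = 38*3 = 114 chips; eligible A, B, C
Layer 39-58: 20 each from A, B = 20*2 = 40 chips; eligible A, B

Pot 1: 114 chips, eligible: A, B, C
Pot 2: 40 chips, eligible: A, B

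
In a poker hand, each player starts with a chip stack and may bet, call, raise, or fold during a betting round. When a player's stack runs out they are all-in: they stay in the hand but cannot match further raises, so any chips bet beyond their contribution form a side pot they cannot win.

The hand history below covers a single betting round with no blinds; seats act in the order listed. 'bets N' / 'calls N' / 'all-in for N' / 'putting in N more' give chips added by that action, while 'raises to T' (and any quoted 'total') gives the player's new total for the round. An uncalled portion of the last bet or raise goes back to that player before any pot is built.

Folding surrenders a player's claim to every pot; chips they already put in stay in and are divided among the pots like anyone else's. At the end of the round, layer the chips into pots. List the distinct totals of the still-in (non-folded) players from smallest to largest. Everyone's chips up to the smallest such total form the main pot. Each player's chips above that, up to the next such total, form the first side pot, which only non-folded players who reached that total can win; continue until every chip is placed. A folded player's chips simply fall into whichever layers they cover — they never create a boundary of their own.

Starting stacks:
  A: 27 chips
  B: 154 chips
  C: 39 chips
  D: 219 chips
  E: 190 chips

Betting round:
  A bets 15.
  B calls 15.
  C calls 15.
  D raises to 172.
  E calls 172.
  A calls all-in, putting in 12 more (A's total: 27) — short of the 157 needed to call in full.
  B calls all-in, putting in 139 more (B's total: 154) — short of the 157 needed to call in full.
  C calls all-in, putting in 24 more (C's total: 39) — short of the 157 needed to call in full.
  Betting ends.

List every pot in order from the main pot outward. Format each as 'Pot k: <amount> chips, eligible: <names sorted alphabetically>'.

Pot 1: 135 chips, eligible: A, B, C, D, E
Pot 2: 48 chips, eligible: B, C, D, E
Pot 3: 345 chips, eligible: B, D, E
Pot 4: 36 chips, eligible: D, E

Derivation:
Contributions: A=27, B=154, C=39, D=172, E=172
Pot levels (distinct totals of non-folded players): 27, 39, 154, 172
Layer 1-27: 27 each from A, B, C, D, E = 27*5 = 135 chips; eligible A, B, C, D, E
Layer 28-39: 12 each from B, C, D, E = 12*4 = 48 chips; eligible B, C, D, E
Layer 40-154: 115 each from B, D, E = 115*3 = 345 chips; eligible B, D, E
Layer 155-172: 18 each from D, E = 18*2 = 36 chips; eligible D, E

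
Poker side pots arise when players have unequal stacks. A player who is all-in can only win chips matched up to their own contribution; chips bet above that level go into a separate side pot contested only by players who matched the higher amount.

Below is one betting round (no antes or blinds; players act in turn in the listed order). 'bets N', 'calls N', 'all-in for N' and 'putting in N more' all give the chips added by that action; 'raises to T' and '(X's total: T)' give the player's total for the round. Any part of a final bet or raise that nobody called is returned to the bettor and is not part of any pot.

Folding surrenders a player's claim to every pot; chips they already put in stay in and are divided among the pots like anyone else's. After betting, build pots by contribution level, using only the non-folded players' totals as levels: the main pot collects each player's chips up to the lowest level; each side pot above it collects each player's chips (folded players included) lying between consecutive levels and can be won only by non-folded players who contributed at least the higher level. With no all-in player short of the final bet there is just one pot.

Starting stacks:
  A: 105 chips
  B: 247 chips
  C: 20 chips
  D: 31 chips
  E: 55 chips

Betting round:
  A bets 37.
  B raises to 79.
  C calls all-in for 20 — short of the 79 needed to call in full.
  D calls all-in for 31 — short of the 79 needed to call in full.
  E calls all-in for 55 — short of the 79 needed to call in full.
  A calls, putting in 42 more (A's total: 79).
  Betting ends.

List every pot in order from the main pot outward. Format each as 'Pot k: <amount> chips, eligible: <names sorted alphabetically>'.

Contributions: A=79, B=79, C=20, D=31, E=55
Pot levels (distinct totals of non-folded players): 20, 31, 55, 79
Layer 1-20: 20 each from A, B, C, D, E = 20*5 = 100 chips; eligible A, B, C, D, E
Layer 21-31: 11 each from A, B, D, E = 11*4 = 44 chips; eligible A, B, D, E
Layer 32-55: 24 each from A, B, E = 24*3 = 72 chips; eligible A, B, E
Layer 56-79: 24 each from A, B = 24*2 = 48 chips; eligible A, B

Pot 1: 100 chips, eligible: A, B, C, D, E
Pot 2: 44 chips, eligible: A, B, D, E
Pot 3: 72 chips, eligible: A, B, E
Pot 4: 48 chips, eligible: A, B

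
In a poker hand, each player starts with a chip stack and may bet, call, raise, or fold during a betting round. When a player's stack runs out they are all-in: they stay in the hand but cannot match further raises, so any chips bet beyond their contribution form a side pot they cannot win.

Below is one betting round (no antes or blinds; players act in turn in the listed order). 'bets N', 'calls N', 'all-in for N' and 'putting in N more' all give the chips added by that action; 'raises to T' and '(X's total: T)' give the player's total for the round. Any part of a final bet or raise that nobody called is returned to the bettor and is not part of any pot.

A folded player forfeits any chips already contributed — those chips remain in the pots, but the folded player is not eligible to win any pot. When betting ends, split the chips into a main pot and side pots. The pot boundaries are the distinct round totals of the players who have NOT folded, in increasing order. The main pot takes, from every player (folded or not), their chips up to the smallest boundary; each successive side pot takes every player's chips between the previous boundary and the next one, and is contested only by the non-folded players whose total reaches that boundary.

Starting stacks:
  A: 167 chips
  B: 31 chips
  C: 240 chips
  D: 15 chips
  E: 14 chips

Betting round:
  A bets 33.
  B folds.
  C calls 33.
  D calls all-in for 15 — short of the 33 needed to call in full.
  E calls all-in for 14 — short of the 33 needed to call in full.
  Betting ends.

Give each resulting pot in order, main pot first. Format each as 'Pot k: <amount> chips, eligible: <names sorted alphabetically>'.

Contributions: A=33, C=33, D=15, E=14
Folded: B
Pot levels (distinct totals of non-folded players): 14, 15, 33
Layer 1-14: 14 each from A, C, D, E = 14*4 = 56 chips; eligible A, C, D, E
Layer 15-15: 1 each from A, C, D = 1*3 = 3 chips; eligible A, C, D
Layer 16-33: 18 each from A, C = 18*2 = 36 chips; eligible A, C

Pot 1: 56 chips, eligible: A, C, D, E
Pot 2: 3 chips, eligible: A, C, D
Pot 3: 36 chips, eligible: A, C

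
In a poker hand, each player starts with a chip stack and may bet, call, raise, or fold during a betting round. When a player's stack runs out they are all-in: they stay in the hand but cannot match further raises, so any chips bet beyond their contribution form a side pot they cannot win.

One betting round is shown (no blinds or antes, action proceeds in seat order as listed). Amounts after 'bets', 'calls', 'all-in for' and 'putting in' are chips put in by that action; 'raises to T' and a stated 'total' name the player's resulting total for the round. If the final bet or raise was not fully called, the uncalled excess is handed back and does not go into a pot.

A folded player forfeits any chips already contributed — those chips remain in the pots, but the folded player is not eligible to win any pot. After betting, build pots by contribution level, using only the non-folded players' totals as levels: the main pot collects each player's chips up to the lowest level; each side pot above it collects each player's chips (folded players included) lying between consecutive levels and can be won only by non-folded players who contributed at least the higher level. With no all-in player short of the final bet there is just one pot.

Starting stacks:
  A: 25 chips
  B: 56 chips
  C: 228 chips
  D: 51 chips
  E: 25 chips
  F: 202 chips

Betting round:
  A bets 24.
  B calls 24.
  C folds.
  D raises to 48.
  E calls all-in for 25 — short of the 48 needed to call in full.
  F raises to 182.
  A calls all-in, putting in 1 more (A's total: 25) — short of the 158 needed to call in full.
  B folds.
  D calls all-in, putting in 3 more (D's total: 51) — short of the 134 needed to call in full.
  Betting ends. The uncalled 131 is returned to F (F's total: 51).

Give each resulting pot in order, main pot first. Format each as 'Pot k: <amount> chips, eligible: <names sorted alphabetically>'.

Pot 1: 124 chips, eligible: A, D, E, F
Pot 2: 52 chips, eligible: D, F

Derivation:
Contributions (after 131 returned to F): A=25, B=24, D=51, E=25, F=51
Folded: B, C
Pot levels (distinct totals of non-folded players): 25, 51
Layer 1-25: A 25 + B 24 + D 25 + E 25 + F 25 = 124 chips; eligible A, D, E, F
Layer 26-51: 26 each from D, F = 26*2 = 52 chips; eligible D, F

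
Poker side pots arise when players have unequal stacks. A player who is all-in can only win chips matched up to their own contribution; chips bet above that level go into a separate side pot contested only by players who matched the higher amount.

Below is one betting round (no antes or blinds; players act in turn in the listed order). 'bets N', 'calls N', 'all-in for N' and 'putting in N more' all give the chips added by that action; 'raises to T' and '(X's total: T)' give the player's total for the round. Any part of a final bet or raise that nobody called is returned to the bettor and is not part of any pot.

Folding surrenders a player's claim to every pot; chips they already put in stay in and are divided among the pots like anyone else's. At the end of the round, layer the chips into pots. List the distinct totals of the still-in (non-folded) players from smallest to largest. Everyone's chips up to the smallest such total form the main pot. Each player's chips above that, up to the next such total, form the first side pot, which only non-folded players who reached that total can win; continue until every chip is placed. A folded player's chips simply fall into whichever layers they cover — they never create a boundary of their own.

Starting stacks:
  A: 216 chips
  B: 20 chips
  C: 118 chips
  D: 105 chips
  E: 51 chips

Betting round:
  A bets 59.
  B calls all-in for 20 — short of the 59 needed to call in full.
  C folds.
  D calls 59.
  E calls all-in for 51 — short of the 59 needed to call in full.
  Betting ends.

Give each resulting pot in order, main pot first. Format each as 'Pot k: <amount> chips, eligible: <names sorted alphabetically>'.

Contributions: A=59, B=20, D=59, E=51
Folded: C
Pot levels (distinct totals of non-folded players): 20, 51, 59
Layer 1-20: 20 each from A, B, D, E = 20*4 = 80 chips; eligible A, B, D, E
Layer 21-51: 31 each from A, D, E = 31*3 = 93 chips; eligible A, D, E
Layer 52-59: 8 each from A, D = 8*2 = 16 chips; eligible A, D

Pot 1: 80 chips, eligible: A, B, D, E
Pot 2: 93 chips, eligible: A, D, E
Pot 3: 16 chips, eligible: A, D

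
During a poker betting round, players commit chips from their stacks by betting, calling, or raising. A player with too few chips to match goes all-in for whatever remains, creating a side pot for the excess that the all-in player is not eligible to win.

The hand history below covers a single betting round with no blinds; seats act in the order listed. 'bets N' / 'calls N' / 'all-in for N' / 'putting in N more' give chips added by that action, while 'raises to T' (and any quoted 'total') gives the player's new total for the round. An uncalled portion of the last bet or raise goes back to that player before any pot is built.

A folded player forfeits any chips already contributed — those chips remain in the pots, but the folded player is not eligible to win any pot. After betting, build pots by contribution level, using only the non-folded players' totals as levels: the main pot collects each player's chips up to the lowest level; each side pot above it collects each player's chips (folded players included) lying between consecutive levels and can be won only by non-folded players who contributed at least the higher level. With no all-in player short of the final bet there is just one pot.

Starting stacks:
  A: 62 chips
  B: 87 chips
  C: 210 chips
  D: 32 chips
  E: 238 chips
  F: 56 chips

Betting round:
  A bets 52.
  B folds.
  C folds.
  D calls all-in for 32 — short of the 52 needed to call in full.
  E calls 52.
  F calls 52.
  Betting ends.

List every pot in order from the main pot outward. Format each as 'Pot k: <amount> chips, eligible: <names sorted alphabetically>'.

Pot 1: 128 chips, eligible: A, D, E, F
Pot 2: 60 chips, eligible: A, E, F

Derivation:
Contributions: A=52, D=32, E=52, F=52
Folded: B, C
Pot levels (distinct totals of non-folded players): 32, 52
Layer 1-32: 32 each from A, D, E, F = 32*4 = 128 chips; eligible A, D, E, F
Layer 33-52: 20 each from A, E, F = 20*3 = 60 chips; eligible A, E, F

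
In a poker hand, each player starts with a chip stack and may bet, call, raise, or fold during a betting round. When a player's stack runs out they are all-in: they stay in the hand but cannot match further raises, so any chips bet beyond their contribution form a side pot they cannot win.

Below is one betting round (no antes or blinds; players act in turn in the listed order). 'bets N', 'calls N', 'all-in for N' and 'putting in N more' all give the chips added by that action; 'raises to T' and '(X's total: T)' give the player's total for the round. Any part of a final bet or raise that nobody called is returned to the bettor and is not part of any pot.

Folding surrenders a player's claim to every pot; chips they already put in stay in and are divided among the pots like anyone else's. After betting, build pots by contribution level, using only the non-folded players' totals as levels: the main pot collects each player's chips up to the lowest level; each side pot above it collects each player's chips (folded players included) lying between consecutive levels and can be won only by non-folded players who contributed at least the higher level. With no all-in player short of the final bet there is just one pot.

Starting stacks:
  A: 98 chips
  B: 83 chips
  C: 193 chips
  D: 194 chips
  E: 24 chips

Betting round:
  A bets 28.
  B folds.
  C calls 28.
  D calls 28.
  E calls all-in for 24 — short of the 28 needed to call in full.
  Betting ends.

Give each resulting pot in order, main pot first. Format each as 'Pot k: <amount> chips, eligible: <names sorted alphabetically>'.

Pot 1: 96 chips, eligible: A, C, D, E
Pot 2: 12 chips, eligible: A, C, D

Derivation:
Contributions: A=28, C=28, D=28, E=24
Folded: B
Pot levels (distinct totals of non-folded players): 24, 28
Layer 1-24: 24 each from A, C, D, E = 24*4 = 96 chips; eligible A, C, D, E
Layer 25-28: 4 each from A, C, D = 4*3 = 12 chips; eligible A, C, D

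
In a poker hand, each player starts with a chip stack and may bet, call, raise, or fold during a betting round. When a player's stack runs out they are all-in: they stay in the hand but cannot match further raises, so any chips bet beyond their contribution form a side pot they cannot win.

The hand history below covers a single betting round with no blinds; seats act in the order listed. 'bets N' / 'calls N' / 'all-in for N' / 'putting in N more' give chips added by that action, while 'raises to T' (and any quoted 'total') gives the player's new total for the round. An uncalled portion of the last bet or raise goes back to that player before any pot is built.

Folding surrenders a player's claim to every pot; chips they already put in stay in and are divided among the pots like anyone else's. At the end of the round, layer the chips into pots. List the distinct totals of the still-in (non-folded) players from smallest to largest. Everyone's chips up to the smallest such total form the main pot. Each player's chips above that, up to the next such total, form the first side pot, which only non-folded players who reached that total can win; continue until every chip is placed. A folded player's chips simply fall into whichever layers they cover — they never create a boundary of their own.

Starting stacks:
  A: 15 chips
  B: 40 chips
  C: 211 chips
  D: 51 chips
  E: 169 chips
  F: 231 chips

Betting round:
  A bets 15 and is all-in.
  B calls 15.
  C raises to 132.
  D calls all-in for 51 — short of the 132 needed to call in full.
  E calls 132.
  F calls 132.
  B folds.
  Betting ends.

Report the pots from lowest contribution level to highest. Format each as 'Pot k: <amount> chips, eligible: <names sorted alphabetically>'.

Pot 1: 90 chips, eligible: A, C, D, E, F
Pot 2: 144 chips, eligible: C, D, E, F
Pot 3: 243 chips, eligible: C, E, F

Derivation:
Contributions: A=15, B=15, C=132, D=51, E=132, F=132
Folded: B
Pot levels (distinct totals of non-folded players): 15, 51, 132
Layer 1-15: 15 each from A, B, C, D, E, F = 15*6 = 90 chips; eligible A, C, D, E, F
Layer 16-51: 36 each from C, D, E, F = 36*4 = 144 chips; eligible C, D, E, F
Layer 52-132: 81 each from C, E, F = 81*3 = 243 chips; eligible C, E, F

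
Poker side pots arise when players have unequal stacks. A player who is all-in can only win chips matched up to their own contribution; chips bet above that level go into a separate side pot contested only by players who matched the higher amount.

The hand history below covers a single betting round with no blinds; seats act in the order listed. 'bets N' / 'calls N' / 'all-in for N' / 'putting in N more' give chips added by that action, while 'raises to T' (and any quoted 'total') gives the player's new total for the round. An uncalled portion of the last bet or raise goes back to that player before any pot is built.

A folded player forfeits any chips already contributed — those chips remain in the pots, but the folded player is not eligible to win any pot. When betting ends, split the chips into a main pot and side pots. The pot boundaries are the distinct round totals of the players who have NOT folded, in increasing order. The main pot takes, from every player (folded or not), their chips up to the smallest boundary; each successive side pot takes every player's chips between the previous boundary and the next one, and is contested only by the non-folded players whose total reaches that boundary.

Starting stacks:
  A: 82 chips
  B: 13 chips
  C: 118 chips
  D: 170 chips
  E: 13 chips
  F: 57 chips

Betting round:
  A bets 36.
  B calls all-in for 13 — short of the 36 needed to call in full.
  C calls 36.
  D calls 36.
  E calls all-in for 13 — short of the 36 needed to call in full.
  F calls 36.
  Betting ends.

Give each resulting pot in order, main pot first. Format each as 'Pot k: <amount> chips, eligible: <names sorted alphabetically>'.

Contributions: A=36, B=13, C=36, D=36, E=13, F=36
Pot levels (distinct totals of non-folded players): 13, 36
Layer 1-13: 13 each from A, B, C, D, E, F = 13*6 = 78 chips; eligible A, B, C, D, E, F
Layer 14-36: 23 each from A, C, D, F = 23*4 = 92 chips; eligible A, C, D, F

Pot 1: 78 chips, eligible: A, B, C, D, E, F
Pot 2: 92 chips, eligible: A, C, D, F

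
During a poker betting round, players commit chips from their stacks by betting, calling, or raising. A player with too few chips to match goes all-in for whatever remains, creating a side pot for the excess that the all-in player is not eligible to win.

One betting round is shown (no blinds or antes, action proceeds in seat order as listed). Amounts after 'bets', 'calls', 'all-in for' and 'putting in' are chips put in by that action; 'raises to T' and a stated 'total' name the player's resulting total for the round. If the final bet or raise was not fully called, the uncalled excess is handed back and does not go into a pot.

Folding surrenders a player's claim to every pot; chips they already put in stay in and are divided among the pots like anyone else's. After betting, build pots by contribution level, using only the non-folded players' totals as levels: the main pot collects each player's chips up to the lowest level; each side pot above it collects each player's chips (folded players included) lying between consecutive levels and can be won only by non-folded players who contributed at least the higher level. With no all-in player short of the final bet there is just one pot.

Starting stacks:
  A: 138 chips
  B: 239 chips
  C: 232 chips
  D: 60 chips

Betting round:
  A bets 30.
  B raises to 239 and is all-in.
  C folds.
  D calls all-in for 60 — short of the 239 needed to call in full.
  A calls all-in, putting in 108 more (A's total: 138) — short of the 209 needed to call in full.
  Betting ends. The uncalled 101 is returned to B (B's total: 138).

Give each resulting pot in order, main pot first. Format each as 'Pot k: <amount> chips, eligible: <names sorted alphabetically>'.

Pot 1: 180 chips, eligible: A, B, D
Pot 2: 156 chips, eligible: A, B

Derivation:
Contributions (after 101 returned to B): A=138, B=138, D=60
Folded: C
Pot levels (distinct totals of non-folded players): 60, 138
Layer 1-60: 60 each from A, B, D = 60*3 = 180 chips; eligible A, B, D
Layer 61-138: 78 each from A, B = 78*2 = 156 chips; eligible A, B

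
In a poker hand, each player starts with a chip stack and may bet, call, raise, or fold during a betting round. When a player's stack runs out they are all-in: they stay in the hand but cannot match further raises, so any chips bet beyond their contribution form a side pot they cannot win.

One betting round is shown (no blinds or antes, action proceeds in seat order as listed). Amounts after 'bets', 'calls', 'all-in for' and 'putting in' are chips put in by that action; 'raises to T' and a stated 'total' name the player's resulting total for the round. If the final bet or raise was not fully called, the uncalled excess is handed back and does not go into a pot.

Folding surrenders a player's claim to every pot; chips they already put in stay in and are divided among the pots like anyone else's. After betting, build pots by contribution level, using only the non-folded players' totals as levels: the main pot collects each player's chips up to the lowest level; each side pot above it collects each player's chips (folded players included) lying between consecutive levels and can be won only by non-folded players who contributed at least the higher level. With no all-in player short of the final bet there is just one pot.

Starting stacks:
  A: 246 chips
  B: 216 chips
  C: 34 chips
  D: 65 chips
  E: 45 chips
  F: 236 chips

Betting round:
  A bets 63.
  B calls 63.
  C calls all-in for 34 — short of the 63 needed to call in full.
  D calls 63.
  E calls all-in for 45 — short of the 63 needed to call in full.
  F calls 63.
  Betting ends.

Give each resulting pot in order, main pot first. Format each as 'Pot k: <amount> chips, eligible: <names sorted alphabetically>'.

Pot 1: 204 chips, eligible: A, B, C, D, E, F
Pot 2: 55 chips, eligible: A, B, D, E, F
Pot 3: 72 chips, eligible: A, B, D, F

Derivation:
Contributions: A=63, B=63, C=34, D=63, E=45, F=63
Pot levels (distinct totals of non-folded players): 34, 45, 63
Layer 1-34: 34 each from A, B, C, D, E, F = 34*6 = 204 chips; eligible A, B, C, D, E, F
Layer 35-45: 11 each from A, B, D, E, F = 11*5 = 55 chips; eligible A, B, D, E, F
Layer 46-63: 18 each from A, B, D, F = 18*4 = 72 chips; eligible A, B, D, F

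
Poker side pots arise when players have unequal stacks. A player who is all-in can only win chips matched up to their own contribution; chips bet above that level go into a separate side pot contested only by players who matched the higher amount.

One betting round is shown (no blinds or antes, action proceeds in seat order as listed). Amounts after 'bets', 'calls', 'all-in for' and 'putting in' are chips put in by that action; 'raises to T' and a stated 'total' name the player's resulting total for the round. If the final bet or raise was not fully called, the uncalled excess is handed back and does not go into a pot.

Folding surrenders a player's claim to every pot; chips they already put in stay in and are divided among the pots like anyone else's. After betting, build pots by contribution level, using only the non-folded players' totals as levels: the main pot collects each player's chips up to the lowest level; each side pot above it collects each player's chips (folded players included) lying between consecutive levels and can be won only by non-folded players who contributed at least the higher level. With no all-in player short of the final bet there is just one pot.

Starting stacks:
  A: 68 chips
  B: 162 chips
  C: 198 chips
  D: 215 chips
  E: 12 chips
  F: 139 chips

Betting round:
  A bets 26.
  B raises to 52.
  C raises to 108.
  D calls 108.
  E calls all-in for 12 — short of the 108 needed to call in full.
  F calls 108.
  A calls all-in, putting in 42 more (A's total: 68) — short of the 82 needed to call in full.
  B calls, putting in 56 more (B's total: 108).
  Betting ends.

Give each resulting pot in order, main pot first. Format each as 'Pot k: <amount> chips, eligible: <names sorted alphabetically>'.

Contributions: A=68, B=108, C=108, D=108, E=12, F=108
Pot levels (distinct totals of non-folded players): 12, 68, 108
Layer 1-12: 12 each from A, B, C, D, E, F = 12*6 = 72 chips; eligible A, B, C, D, E, F
Layer 13-68: 56 each from A, B, C, D, F = 56*5 = 280 chips; eligible A, B, C, D, F
Layer 69-108: 40 each from B, C, D, F = 40*4 = 160 chips; eligible B, C, D, F

Pot 1: 72 chips, eligible: A, B, C, D, E, F
Pot 2: 280 chips, eligible: A, B, C, D, F
Pot 3: 160 chips, eligible: B, C, D, F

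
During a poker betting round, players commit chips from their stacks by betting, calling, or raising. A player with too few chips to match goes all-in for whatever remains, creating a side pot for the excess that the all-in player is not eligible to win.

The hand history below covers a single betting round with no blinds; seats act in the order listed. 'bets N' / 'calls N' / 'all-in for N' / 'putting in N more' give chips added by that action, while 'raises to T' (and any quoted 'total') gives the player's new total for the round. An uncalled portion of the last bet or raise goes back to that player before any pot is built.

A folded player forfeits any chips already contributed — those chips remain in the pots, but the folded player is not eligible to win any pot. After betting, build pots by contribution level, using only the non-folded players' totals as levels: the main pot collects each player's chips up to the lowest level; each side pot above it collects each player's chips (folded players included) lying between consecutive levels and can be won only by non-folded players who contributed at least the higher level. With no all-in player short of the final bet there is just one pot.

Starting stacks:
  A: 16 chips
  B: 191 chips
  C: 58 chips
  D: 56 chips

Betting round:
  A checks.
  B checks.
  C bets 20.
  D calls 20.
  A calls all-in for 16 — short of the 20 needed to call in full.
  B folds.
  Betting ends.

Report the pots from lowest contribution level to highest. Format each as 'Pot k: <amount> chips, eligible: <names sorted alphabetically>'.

Contributions: A=16, C=20, D=20
Folded: B
Pot levels (distinct totals of non-folded players): 16, 20
Layer 1-16: 16 each from A, C, D = 16*3 = 48 chips; eligible A, C, D
Layer 17-20: 4 each from C, D = 4*2 = 8 chips; eligible C, D

Pot 1: 48 chips, eligible: A, C, D
Pot 2: 8 chips, eligible: C, D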